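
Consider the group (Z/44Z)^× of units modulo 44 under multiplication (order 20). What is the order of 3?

Compute successive powers of 3 mod 44: 3, 9, 27, 37, 23, 25, 31, 5, …; 3^10 ≡ 1 (mod 44).
So |⟨3⟩| = 10.

10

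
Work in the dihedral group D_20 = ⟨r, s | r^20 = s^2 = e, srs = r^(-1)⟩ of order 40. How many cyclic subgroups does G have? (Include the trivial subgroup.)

26

Each element a generates a cyclic subgroup ⟨a⟩; distinct elements may generate the same one (a cyclic group of order d has φ(d) generators).
Cyclic subgroups by order — order 1: 1; order 2: 21; order 4: 1; order 5: 1; order 10: 1; order 20: 1.
Total: 26.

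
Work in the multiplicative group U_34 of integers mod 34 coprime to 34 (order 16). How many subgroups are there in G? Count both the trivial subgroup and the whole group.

5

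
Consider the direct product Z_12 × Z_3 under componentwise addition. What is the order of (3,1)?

The order of (3,1) in Z_12 × Z_3 is lcm(ord(3) in Z_12, ord(1) in Z_3).
ord(3) = 4 and ord(1) = 3, so |⟨(3,1)⟩| = lcm(4, 3) = 12.

12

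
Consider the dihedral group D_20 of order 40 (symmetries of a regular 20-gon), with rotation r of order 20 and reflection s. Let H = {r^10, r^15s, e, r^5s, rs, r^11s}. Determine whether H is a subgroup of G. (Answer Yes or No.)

|H| = 6 does not divide |G| = 40, so by Lagrange H is not a subgroup.

No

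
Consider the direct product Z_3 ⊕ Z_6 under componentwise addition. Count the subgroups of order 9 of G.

|G| = 18 and 9 | 18, so subgroups of order 9 are possible by Lagrange.
The subgroups of order 9 are: {(0,0), (0,2), (0,4), (1,0), (1,2), (1,4), (2,0), (2,2), (2,4)}.
So G has 1 subgroup of order 9.

1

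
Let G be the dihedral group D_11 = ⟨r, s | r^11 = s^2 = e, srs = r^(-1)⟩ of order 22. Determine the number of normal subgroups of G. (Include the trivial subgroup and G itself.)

3

G has 14 subgroups. Checking conjugation-invariance by order — order 1: 1/1 normal; order 2: 0/11 normal; order 11: 1/1 normal; order 22: 1/1 normal.
Total normal subgroups: 3.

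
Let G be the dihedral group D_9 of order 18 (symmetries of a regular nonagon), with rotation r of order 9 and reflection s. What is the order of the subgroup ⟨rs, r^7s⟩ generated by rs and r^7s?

6

|⟨rs⟩| = 2 and |⟨r^7s⟩| = 2, so |H| is a multiple of lcm(2, 2) = 2 and divides |G| = 18.
Closing under the operation: H = {e, r^3, r^6, rs, r^4s, r^7s}, so |H| = 6.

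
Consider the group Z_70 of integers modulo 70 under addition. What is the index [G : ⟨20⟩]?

10

|⟨20⟩| = 7 and |G| = 70.
By Lagrange, [G : H] = |G|/|H| = 70/7 = 10.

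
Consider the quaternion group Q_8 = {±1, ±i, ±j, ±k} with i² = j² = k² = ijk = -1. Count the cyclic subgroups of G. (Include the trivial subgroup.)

Each element a generates a cyclic subgroup ⟨a⟩; distinct elements may generate the same one (a cyclic group of order d has φ(d) generators).
Cyclic subgroups by order — order 1: 1; order 2: 1; order 4: 3.
Total: 5.

5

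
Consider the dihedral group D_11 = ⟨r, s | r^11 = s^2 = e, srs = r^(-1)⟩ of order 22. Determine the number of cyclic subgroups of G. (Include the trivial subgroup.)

Group the elements of G by the cyclic subgroup they generate; each cyclic subgroup of order d accounts for φ(d) elements.
Cyclic subgroups by order — order 1: 1; order 2: 11; order 11: 1.
Total: 13.

13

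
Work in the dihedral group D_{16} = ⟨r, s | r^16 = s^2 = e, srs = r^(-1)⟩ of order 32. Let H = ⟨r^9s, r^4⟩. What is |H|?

|⟨r^9s⟩| = 2 and |⟨r^4⟩| = 4, so |H| is a multiple of lcm(2, 4) = 4 and divides |G| = 32.
Closing under the operation: H = {e, r^4, r^8, r^12, rs, r^5s, r^9s, r^13s}, so |H| = 8.

8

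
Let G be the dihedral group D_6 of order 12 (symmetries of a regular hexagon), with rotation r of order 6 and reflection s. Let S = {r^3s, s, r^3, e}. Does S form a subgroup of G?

|S| = 4 divides |G| = 12, consistent with Lagrange.
S contains the identity, every element's inverse is in S, and S is closed under ·: it is a subgroup.

Yes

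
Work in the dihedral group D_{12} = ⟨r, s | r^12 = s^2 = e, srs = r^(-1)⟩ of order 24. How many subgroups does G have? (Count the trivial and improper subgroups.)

|G| = 24, so by Lagrange every subgroup order divides 24. Divisors: 1, 2, 3, 4, 6, 8, 12, 24.
Subgroups by order — order 1: 1; order 2: 13; order 3: 1; order 4: 7; order 6: 5; order 8: 3; order 12: 3; order 24: 1.
Total: 1 + 13 + 1 + 7 + 5 + 3 + 3 + 1 = 34.

34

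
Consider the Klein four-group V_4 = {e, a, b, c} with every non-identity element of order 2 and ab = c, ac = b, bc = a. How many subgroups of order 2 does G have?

3

|G| = 4 and 2 | 4, so subgroups of order 2 are possible by Lagrange.
The subgroups of order 2 are: {e, a}; {e, b}; {e, c}.
So G has 3 subgroups of order 2.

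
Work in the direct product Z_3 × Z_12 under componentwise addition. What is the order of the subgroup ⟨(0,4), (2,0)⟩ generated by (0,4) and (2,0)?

9

|⟨(0,4)⟩| = 3 and |⟨(2,0)⟩| = 3, so |H| is a multiple of lcm(3, 3) = 3 and divides |G| = 36.
Closing under the operation: H = {(0,0), (0,4), (0,8), (1,0), (1,4), (1,8), (2,0), (2,4), (2,8)}, so |H| = 9.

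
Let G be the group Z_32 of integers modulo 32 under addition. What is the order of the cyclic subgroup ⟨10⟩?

16

In Z_32, the order of an element a is n/gcd(a, n).
gcd(10, 32) = 2, so |⟨10⟩| = 32/2 = 16.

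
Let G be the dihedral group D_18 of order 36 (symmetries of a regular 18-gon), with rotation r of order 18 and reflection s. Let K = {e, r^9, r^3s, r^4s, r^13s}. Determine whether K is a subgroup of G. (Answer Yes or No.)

|K| = 5 does not divide |G| = 36, so by Lagrange K is not a subgroup.

No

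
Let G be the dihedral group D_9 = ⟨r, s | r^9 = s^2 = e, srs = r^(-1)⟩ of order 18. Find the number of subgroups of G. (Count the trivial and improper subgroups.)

|G| = 18, so by Lagrange every subgroup order divides 18. Divisors: 1, 2, 3, 6, 9, 18.
Subgroups by order — order 1: 1; order 2: 9; order 3: 1; order 6: 3; order 9: 1; order 18: 1.
Total: 1 + 9 + 1 + 3 + 1 + 1 = 16.

16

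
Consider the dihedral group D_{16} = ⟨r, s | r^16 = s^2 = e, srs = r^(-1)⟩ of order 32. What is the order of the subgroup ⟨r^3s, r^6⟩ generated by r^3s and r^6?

|⟨r^3s⟩| = 2 and |⟨r^6⟩| = 8, so |H| is a multiple of lcm(2, 8) = 8 and divides |G| = 32.
Closing under the operation: H = {e, r^2, r^4, r^6, r^8, r^10, r^12, r^14, rs, r^3s, r^5s, r^7s, r^9s, r^11s, r^13s, r^15s}, so |H| = 16.

16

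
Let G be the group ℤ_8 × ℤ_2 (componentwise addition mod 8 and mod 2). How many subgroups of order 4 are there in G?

3

|G| = 16 and 4 | 16, so subgroups of order 4 are possible by Lagrange.
The subgroups of order 4 are: {(0,0), (0,1), (4,0), (4,1)}; {(0,0), (2,0), (4,0), (6,0)}; {(0,0), (2,1), (4,0), (6,1)}.
So G has 3 subgroups of order 4.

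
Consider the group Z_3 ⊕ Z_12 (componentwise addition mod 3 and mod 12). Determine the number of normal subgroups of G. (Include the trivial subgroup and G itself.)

G is abelian, so every subgroup is normal.
G has 18 subgroups in total, hence 18 normal subgroups.

18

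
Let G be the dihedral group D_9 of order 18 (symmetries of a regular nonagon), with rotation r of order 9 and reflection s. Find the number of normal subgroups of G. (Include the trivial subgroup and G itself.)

4

G has 16 subgroups. Checking conjugation-invariance by order — order 1: 1/1 normal; order 2: 0/9 normal; order 3: 1/1 normal; order 6: 0/3 normal; order 9: 1/1 normal; order 18: 1/1 normal.
Total normal subgroups: 4.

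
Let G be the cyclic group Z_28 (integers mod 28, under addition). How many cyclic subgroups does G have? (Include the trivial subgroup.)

Group the elements of G by the cyclic subgroup they generate; each cyclic subgroup of order d accounts for φ(d) elements.
Cyclic subgroups by order — order 1: 1; order 2: 1; order 4: 1; order 7: 1; order 14: 1; order 28: 1.
Total: 6.

6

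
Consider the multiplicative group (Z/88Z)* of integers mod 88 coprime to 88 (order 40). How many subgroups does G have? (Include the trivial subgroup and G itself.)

32

|G| = 40, so by Lagrange every subgroup order divides 40. Divisors: 1, 2, 4, 5, 8, 10, 20, 40.
Subgroups by order — order 1: 1; order 2: 7; order 4: 7; order 5: 1; order 8: 1; order 10: 7; order 20: 7; order 40: 1.
Total: 1 + 7 + 7 + 1 + 1 + 7 + 7 + 1 = 32.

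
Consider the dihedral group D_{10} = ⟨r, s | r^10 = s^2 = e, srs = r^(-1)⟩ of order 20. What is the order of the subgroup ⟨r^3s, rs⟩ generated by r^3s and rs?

10

|⟨r^3s⟩| = 2 and |⟨rs⟩| = 2, so |H| is a multiple of lcm(2, 2) = 2 and divides |G| = 20.
Closing under the operation: H = {e, r^2, r^4, r^6, r^8, rs, r^3s, r^5s, r^7s, r^9s}, so |H| = 10.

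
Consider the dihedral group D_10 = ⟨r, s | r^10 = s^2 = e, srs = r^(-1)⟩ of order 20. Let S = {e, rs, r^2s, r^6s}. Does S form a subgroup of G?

No

Closure fails: r^2s · r^6s = r^6 ∉ S. So S is not a subgroup.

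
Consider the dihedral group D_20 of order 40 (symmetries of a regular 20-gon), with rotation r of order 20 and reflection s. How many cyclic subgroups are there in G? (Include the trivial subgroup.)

A cyclic subgroup of order d is generated by each of its φ(d) elements of order d, so the cyclic subgroups of order d number (#elements of order d)/φ(d).
Cyclic subgroups by order — order 1: 1; order 2: 21; order 4: 1; order 5: 1; order 10: 1; order 20: 1.
Total: 26.

26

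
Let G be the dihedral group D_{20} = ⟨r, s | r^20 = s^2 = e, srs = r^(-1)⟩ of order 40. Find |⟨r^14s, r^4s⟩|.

4

|⟨r^14s⟩| = 2 and |⟨r^4s⟩| = 2, so |H| is a multiple of lcm(2, 2) = 2 and divides |G| = 40.
Closing under the operation: H = {e, r^10, r^4s, r^14s}, so |H| = 4.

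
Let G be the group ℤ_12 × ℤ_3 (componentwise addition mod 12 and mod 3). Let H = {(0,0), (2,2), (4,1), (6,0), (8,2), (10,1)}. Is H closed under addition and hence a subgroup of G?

|H| = 6 divides |G| = 36, consistent with Lagrange.
H contains the identity, every element's inverse is in H, and H is closed under +: it is a subgroup.
In fact H = ⟨(10,1)⟩.

Yes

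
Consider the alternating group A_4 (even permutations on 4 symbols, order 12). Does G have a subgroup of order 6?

6 | 12, so Lagrange does not rule it out; but checking all subgroups of G, none has order 6.
(A_4 is the standard example that the converse of Lagrange fails.)

No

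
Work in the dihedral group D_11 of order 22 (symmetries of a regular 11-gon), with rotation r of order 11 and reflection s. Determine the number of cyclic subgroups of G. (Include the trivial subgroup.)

A cyclic subgroup of order d is generated by each of its φ(d) elements of order d, so the cyclic subgroups of order d number (#elements of order d)/φ(d).
Cyclic subgroups by order — order 1: 1; order 2: 11; order 11: 1.
Total: 13.

13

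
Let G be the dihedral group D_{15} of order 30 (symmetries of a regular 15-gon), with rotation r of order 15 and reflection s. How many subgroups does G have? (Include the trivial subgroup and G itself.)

|G| = 30, so by Lagrange every subgroup order divides 30. Divisors: 1, 2, 3, 5, 6, 10, 15, 30.
Subgroups by order — order 1: 1; order 2: 15; order 3: 1; order 5: 1; order 6: 5; order 10: 3; order 15: 1; order 30: 1.
Total: 1 + 15 + 1 + 1 + 5 + 3 + 1 + 1 = 28.

28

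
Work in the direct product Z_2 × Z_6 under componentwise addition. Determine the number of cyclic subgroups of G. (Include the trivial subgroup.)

Group the elements of G by the cyclic subgroup they generate; each cyclic subgroup of order d accounts for φ(d) elements.
Cyclic subgroups by order — order 1: 1; order 2: 3; order 3: 1; order 6: 3.
Total: 8.

8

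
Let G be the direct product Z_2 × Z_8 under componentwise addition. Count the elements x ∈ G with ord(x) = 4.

4

An element (a,b) has order lcm(ord(a), ord(b)); count pairs with lcm equal to 4.
Enumerating gives 4 such elements.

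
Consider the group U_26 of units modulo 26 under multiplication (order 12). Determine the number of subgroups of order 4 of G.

1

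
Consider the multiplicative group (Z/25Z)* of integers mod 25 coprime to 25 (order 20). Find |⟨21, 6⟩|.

5

|⟨21⟩| = 5 and |⟨6⟩| = 5, so |H| is a multiple of lcm(5, 5) = 5 and divides |G| = 20.
Closing under the operation: H = {1, 6, 11, 16, 21}, so |H| = 5.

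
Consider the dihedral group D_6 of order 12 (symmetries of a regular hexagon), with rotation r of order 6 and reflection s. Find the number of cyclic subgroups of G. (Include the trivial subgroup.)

Each element a generates a cyclic subgroup ⟨a⟩; distinct elements may generate the same one (a cyclic group of order d has φ(d) generators).
Cyclic subgroups by order — order 1: 1; order 2: 7; order 3: 1; order 6: 1.
Total: 10.

10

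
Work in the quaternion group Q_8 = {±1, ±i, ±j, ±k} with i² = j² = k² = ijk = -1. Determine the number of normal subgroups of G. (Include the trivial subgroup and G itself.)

G has 6 subgroups. Checking conjugation-invariance by order — order 1: 1/1 normal; order 2: 1/1 normal; order 4: 3/3 normal; order 8: 1/1 normal.
Total normal subgroups: 6.

6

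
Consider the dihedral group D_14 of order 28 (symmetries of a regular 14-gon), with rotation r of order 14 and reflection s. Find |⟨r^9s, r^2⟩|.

|⟨r^9s⟩| = 2 and |⟨r^2⟩| = 7, so |H| is a multiple of lcm(2, 7) = 14 and divides |G| = 28.
Closing under the operation: H = {e, r^2, r^4, r^6, r^8, r^10, r^12, rs, r^3s, r^5s, r^7s, r^9s, r^11s, r^13s}, so |H| = 14.

14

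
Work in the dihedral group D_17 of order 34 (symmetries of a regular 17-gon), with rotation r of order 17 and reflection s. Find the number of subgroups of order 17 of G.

1

|G| = 34 and 17 | 34, so subgroups of order 17 are possible by Lagrange.
The subgroups of order 17 are: {e, r, r^2, r^3, r^4, r^5, r^6, r^7, r^8, r^9, r^10, r^11, r^12, r^13, r^14, r^15, r^16}.
So G has 1 subgroup of order 17.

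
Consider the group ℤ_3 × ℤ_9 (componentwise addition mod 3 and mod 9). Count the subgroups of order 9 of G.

4

|G| = 27 and 9 | 27, so subgroups of order 9 are possible by Lagrange.
The subgroups of order 9 are: {(0,0), (0,1), (0,2), (0,3), (0,4), (0,5), (0,6), (0,7), (0,8)}; {(0,0), (0,3), (0,6), (1,0), (1,3), (1,6), (2,0), (2,3), (2,6)}; {(0,0), (0,3), (0,6), (1,1), (1,4), (1,7), (2,2), (2,5), (2,8)}; {(0,0), (0,3), (0,6), (1,2), (1,5), (1,8), (2,1), (2,4), (2,7)}.
So G has 4 subgroups of order 9.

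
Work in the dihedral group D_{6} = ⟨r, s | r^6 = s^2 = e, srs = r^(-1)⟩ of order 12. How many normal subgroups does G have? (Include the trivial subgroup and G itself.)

G has 16 subgroups. Checking conjugation-invariance by order — order 1: 1/1 normal; order 2: 1/7 normal; order 3: 1/1 normal; order 4: 0/3 normal; order 6: 3/3 normal; order 12: 1/1 normal.
Total normal subgroups: 7.

7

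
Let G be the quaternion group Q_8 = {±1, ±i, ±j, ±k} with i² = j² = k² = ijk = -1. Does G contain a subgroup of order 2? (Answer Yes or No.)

Yes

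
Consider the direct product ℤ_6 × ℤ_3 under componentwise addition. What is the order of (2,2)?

The order of (2,2) in Z_6 × Z_3 is lcm(ord(2) in Z_6, ord(2) in Z_3).
ord(2) = 3 and ord(2) = 3, so |⟨(2,2)⟩| = lcm(3, 3) = 3.

3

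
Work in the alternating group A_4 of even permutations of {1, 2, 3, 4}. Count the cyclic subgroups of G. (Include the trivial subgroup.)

8

Group the elements of G by the cyclic subgroup they generate; each cyclic subgroup of order d accounts for φ(d) elements.
Cyclic subgroups by order — order 1: 1; order 2: 3; order 3: 4.
Total: 8.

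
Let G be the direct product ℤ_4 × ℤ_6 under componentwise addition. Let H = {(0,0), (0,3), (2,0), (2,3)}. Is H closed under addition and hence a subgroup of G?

Yes

|H| = 4 divides |G| = 24, consistent with Lagrange.
H contains the identity, every element's inverse is in H, and H is closed under +: it is a subgroup.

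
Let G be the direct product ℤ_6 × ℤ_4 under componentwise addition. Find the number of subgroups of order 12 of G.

3

|G| = 24 and 12 | 24, so subgroups of order 12 are possible by Lagrange.
The subgroups of order 12 are: {(0,0), (0,1), (0,2), (0,3), (2,0), (2,1), (2,2), (2,3), (4,0), (4,1), (4,2), (4,3)}; {(0,0), (0,2), (1,0), (1,2), (2,0), (2,2), (3,0), (3,2), (4,0), (4,2), (5,0), (5,2)}; {(0,0), (0,2), (1,1), (1,3), (2,0), (2,2), (3,1), (3,3), (4,0), (4,2), (5,1), (5,3)}.
So G has 3 subgroups of order 12.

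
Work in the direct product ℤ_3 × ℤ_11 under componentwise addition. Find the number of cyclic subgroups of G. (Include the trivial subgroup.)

4

Group the elements of G by the cyclic subgroup they generate; each cyclic subgroup of order d accounts for φ(d) elements.
Cyclic subgroups by order — order 1: 1; order 3: 1; order 11: 1; order 33: 1.
Total: 4.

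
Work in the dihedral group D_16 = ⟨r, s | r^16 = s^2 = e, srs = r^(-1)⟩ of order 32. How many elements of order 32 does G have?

No element of G has order 32 (even though 32 | 32).

0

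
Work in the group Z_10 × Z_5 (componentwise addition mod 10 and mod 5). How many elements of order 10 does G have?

24

An element (a,b) has order lcm(ord(a), ord(b)); count pairs with lcm equal to 10.
Enumerating gives 24 such elements.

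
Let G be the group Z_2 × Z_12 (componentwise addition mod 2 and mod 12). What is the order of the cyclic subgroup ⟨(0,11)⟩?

12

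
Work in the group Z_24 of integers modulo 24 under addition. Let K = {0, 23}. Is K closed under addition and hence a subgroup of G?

23 ∈ K but its inverse 1 ∉ K, so K is not a subgroup.

No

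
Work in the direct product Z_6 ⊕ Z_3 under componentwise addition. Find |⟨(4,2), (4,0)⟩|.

|⟨(4,2)⟩| = 3 and |⟨(4,0)⟩| = 3, so |H| is a multiple of lcm(3, 3) = 3 and divides |G| = 18.
Closing under the operation: H = {(0,0), (0,1), (0,2), (2,0), (2,1), (2,2), (4,0), (4,1), (4,2)}, so |H| = 9.

9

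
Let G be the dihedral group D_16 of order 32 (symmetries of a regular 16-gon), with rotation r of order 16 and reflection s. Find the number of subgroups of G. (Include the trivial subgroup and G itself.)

36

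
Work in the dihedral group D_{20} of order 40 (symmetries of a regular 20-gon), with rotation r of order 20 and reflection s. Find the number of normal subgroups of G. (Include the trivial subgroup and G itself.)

G has 48 subgroups. Checking conjugation-invariance by order — order 1: 1/1 normal; order 2: 1/21 normal; order 4: 1/11 normal; order 5: 1/1 normal; order 8: 0/5 normal; order 10: 1/5 normal; order 20: 3/3 normal; order 40: 1/1 normal.
Total normal subgroups: 9.

9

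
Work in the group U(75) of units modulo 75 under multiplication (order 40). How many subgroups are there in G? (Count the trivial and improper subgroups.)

16

|G| = 40, so by Lagrange every subgroup order divides 40. Divisors: 1, 2, 4, 5, 8, 10, 20, 40.
Subgroups by order — order 1: 1; order 2: 3; order 4: 3; order 5: 1; order 8: 1; order 10: 3; order 20: 3; order 40: 1.
Total: 1 + 3 + 3 + 1 + 1 + 3 + 3 + 1 = 16.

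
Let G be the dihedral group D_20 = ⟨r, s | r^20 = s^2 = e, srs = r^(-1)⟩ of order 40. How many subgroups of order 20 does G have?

3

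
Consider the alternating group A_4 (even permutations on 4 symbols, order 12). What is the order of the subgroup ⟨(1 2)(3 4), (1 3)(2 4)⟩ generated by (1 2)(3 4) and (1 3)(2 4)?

4

|⟨(1 2)(3 4)⟩| = 2 and |⟨(1 3)(2 4)⟩| = 2, so |H| is a multiple of lcm(2, 2) = 2 and divides |G| = 12.
Closing under the operation: H = {e, (1 2)(3 4), (1 3)(2 4), (1 4)(2 3)}, so |H| = 4.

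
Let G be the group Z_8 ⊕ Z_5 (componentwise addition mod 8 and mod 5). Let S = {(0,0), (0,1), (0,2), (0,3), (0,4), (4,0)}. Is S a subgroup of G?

No

|S| = 6 does not divide |G| = 40, so by Lagrange S is not a subgroup.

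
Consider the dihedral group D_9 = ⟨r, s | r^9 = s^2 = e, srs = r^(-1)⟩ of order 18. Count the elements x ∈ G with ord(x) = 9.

6

The elements of order 9 are: r, r^2, r^4, r^5, r^7, r^8.
That's 6.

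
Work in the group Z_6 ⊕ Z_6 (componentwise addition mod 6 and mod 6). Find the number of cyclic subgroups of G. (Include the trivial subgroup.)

20

A cyclic subgroup of order d is generated by each of its φ(d) elements of order d, so the cyclic subgroups of order d number (#elements of order d)/φ(d).
Cyclic subgroups by order — order 1: 1; order 2: 3; order 3: 4; order 6: 12.
Total: 20.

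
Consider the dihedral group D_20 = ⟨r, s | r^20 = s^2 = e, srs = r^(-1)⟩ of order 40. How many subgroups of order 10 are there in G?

|G| = 40 and 10 | 40, so subgroups of order 10 are possible by Lagrange.
The subgroups of order 10 are: {e, r^2, r^4, r^6, r^8, r^10, r^12, r^14, r^16, r^18}; {e, r^4, r^8, r^12, r^16, r^2s, r^6s, r^10s, r^14s, r^18s}; {e, r^4, r^8, r^12, r^16, r^3s, r^7s, r^11s, r^15s, r^19s}; {e, r^4, r^8, r^12, r^16, s, r^4s, r^8s, r^12s, r^16s}; … (5 in all).
So G has 5 subgroups of order 10.

5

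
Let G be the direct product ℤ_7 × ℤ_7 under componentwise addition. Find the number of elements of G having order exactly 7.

48

An element (a,b) has order lcm(ord(a), ord(b)); count pairs with lcm equal to 7.
Enumerating gives 48 such elements.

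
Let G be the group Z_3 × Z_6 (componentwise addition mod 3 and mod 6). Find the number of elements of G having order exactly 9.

An element (a,b) has order lcm(ord(a), ord(b)); count pairs with lcm equal to 9.
Enumerating gives 0 such elements.

0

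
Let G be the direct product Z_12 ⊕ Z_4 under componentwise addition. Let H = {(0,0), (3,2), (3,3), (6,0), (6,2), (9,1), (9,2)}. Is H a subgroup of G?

|H| = 7 does not divide |G| = 48, so by Lagrange H is not a subgroup.

No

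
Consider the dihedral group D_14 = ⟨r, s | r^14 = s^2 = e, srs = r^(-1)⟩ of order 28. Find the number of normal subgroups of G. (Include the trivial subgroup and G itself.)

7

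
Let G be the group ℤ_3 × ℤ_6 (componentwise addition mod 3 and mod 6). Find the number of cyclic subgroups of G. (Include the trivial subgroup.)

10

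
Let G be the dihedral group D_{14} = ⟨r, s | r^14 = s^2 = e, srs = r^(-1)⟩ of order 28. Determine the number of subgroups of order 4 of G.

|G| = 28 and 4 | 28, so subgroups of order 4 are possible by Lagrange.
The subgroups of order 4 are: {e, r^7, r^3s, r^10s}; {e, r^7, r^4s, r^11s}; {e, r^7, r^5s, r^12s}; {e, r^7, r^6s, r^13s}; … (7 in all).
So G has 7 subgroups of order 4.

7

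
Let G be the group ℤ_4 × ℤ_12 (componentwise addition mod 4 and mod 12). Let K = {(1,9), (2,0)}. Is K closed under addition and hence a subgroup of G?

No

The identity (0,0) ∉ K, so K is not a subgroup.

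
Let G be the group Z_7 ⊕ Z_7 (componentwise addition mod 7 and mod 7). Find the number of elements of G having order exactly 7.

An element (a,b) has order lcm(ord(a), ord(b)); count pairs with lcm equal to 7.
Enumerating gives 48 such elements.

48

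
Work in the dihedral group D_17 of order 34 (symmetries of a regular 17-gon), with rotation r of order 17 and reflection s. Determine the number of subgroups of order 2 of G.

17

|G| = 34 and 2 | 34, so subgroups of order 2 are possible by Lagrange.
The subgroups of order 2 are: {e, r^10s}; {e, r^11s}; {e, r^12s}; {e, r^13s}; … (17 in all).
So G has 17 subgroups of order 2.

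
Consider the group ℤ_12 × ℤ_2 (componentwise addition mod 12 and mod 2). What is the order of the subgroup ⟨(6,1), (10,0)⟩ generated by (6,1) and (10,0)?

|⟨(6,1)⟩| = 2 and |⟨(10,0)⟩| = 6, so |H| is a multiple of lcm(2, 6) = 6 and divides |G| = 24.
Closing under the operation: H = {(0,0), (0,1), (2,0), (2,1), (4,0), (4,1), (6,0), (6,1), (8,0), (8,1), (10,0), (10,1)}, so |H| = 12.

12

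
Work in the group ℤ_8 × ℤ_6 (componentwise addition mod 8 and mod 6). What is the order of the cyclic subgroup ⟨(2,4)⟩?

The order of (2,4) in Z_8 × Z_6 is lcm(ord(2) in Z_8, ord(4) in Z_6).
ord(2) = 4 and ord(4) = 3, so |⟨(2,4)⟩| = lcm(4, 3) = 12.

12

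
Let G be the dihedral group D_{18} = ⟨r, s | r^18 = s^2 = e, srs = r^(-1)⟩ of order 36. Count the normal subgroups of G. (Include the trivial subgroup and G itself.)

G has 45 subgroups. Checking conjugation-invariance by order — order 1: 1/1 normal; order 2: 1/19 normal; order 3: 1/1 normal; order 4: 0/9 normal; order 6: 1/7 normal; order 9: 1/1 normal; order 12: 0/3 normal; order 18: 3/3 normal; order 36: 1/1 normal.
Total normal subgroups: 9.

9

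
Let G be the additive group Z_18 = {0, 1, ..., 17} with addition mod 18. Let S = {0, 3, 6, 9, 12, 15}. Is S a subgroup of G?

Yes

|S| = 6 divides |G| = 18, consistent with Lagrange.
S contains the identity, every element's inverse is in S, and S is closed under +: it is a subgroup.
In fact S = ⟨3⟩.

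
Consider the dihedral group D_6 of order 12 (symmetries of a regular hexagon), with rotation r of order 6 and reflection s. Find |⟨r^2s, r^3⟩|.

|⟨r^2s⟩| = 2 and |⟨r^3⟩| = 2, so |H| is a multiple of lcm(2, 2) = 2 and divides |G| = 12.
Closing under the operation: H = {e, r^3, r^2s, r^5s}, so |H| = 4.

4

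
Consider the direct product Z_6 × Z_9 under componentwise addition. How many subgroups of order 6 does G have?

4

|G| = 54 and 6 | 54, so subgroups of order 6 are possible by Lagrange.
The subgroups of order 6 are: {(0,0), (0,3), (0,6), (3,0), (3,3), (3,6)}; {(0,0), (1,0), (2,0), (3,0), (4,0), (5,0)}; {(0,0), (1,3), (2,6), (3,0), (4,3), (5,6)}; {(0,0), (1,6), (2,3), (3,0), (4,6), (5,3)}.
So G has 4 subgroups of order 6.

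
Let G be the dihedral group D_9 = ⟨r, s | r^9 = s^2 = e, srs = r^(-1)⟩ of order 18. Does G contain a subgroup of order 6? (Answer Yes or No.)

Yes

6 | 18. A subgroup of order 6 is {e, r^3, r^6, r^2s, r^5s, r^8s}.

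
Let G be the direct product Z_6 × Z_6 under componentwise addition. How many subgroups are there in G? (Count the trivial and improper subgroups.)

|G| = 36, so by Lagrange every subgroup order divides 36. Divisors: 1, 2, 3, 4, 6, 9, 12, 18, 36.
Subgroups by order — order 1: 1; order 2: 3; order 3: 4; order 4: 1; order 6: 12; order 9: 1; order 12: 4; order 18: 3; order 36: 1.
Total: 1 + 3 + 4 + 1 + 12 + 1 + 4 + 3 + 1 = 30.

30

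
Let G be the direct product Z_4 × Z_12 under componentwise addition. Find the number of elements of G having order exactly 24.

0

An element (a,b) has order lcm(ord(a), ord(b)); count pairs with lcm equal to 24.
Enumerating gives 0 such elements.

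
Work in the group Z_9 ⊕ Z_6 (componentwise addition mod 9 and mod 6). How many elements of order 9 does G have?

18

An element (a,b) has order lcm(ord(a), ord(b)); count pairs with lcm equal to 9.
Enumerating gives 18 such elements.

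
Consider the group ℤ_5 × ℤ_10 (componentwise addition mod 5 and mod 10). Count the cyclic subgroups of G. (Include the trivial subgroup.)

Each element a generates a cyclic subgroup ⟨a⟩; distinct elements may generate the same one (a cyclic group of order d has φ(d) generators).
Cyclic subgroups by order — order 1: 1; order 2: 1; order 5: 6; order 10: 6.
Total: 14.

14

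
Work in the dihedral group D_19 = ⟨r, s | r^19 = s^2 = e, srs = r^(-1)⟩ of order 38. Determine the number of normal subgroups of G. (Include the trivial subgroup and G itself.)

G has 22 subgroups. Checking conjugation-invariance by order — order 1: 1/1 normal; order 2: 0/19 normal; order 19: 1/1 normal; order 38: 1/1 normal.
Total normal subgroups: 3.

3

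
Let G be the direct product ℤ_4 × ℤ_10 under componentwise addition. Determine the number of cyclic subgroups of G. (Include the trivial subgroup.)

Each element a generates a cyclic subgroup ⟨a⟩; distinct elements may generate the same one (a cyclic group of order d has φ(d) generators).
Cyclic subgroups by order — order 1: 1; order 2: 3; order 4: 2; order 5: 1; order 10: 3; order 20: 2.
Total: 12.

12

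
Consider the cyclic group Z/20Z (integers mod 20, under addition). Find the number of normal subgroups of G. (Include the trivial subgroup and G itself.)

6

G is abelian, so every subgroup is normal.
G has 6 subgroups in total, hence 6 normal subgroups.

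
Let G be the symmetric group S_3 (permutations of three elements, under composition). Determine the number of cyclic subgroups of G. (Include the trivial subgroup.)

5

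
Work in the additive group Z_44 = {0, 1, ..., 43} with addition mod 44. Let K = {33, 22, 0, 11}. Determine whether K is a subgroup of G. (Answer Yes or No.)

Yes

|K| = 4 divides |G| = 44, consistent with Lagrange.
K contains the identity, every element's inverse is in K, and K is closed under +: it is a subgroup.
In fact K = ⟨33⟩.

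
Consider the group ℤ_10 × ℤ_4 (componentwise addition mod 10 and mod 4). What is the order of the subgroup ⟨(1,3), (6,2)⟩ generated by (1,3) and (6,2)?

|⟨(1,3)⟩| = 20 and |⟨(6,2)⟩| = 10, so |H| is a multiple of lcm(20, 10) = 20 and divides |G| = 40.
Closing under the operation: H = {(0,0), (0,2), (1,1), (1,3), (2,0), (2,2), (3,1), (3,3), (4,0), (4,2), (5,1), (5,3), (6,0), (6,2), (7,1), (7,3), (8,0), (8,2), (9,1), (9,3)}, so |H| = 20.

20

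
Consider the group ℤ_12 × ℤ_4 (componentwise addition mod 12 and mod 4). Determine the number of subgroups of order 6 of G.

|G| = 48 and 6 | 48, so subgroups of order 6 are possible by Lagrange.
The subgroups of order 6 are: {(0,0), (0,2), (4,0), (4,2), (8,0), (8,2)}; {(0,0), (2,0), (4,0), (6,0), (8,0), (10,0)}; {(0,0), (2,2), (4,0), (6,2), (8,0), (10,2)}.
So G has 3 subgroups of order 6.

3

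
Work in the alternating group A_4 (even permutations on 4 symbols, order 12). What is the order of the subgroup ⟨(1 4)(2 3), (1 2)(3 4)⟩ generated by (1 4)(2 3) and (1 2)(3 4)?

|⟨(1 4)(2 3)⟩| = 2 and |⟨(1 2)(3 4)⟩| = 2, so |H| is a multiple of lcm(2, 2) = 2 and divides |G| = 12.
Closing under the operation: H = {e, (1 2)(3 4), (1 3)(2 4), (1 4)(2 3)}, so |H| = 4.

4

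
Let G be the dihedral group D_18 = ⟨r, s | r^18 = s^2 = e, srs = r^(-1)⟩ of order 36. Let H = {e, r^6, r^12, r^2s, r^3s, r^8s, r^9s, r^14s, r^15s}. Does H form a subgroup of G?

Closure fails: r^2s · r^15s = r^5 ∉ H. So H is not a subgroup.

No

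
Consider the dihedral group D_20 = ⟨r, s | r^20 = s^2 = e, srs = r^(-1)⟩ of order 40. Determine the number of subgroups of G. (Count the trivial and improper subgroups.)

48

|G| = 40, so by Lagrange every subgroup order divides 40. Divisors: 1, 2, 4, 5, 8, 10, 20, 40.
Subgroups by order — order 1: 1; order 2: 21; order 4: 11; order 5: 1; order 8: 5; order 10: 5; order 20: 3; order 40: 1.
Total: 1 + 21 + 11 + 1 + 5 + 5 + 3 + 1 = 48.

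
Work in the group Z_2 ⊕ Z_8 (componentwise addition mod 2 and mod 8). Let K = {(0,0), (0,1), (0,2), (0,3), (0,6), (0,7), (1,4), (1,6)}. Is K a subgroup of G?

(1,6) ∈ K but its inverse (1,2) ∉ K, so K is not a subgroup.

No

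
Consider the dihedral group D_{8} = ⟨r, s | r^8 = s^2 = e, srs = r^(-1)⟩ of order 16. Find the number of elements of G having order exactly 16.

No element of G has order 16 (even though 16 | 16).

0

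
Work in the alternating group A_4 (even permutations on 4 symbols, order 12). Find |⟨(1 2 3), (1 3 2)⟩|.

3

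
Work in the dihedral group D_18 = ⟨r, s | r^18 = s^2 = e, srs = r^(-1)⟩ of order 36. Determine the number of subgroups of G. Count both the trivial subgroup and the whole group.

|G| = 36, so by Lagrange every subgroup order divides 36. Divisors: 1, 2, 3, 4, 6, 9, 12, 18, 36.
Subgroups by order — order 1: 1; order 2: 19; order 3: 1; order 4: 9; order 6: 7; order 9: 1; order 12: 3; order 18: 3; order 36: 1.
Total: 1 + 19 + 1 + 9 + 7 + 1 + 3 + 3 + 1 = 45.

45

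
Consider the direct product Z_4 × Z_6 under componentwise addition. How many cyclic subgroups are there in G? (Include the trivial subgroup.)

12

Group the elements of G by the cyclic subgroup they generate; each cyclic subgroup of order d accounts for φ(d) elements.
Cyclic subgroups by order — order 1: 1; order 2: 3; order 3: 1; order 4: 2; order 6: 3; order 12: 2.
Total: 12.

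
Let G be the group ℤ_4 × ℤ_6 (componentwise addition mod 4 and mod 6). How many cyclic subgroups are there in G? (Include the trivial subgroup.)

Each element a generates a cyclic subgroup ⟨a⟩; distinct elements may generate the same one (a cyclic group of order d has φ(d) generators).
Cyclic subgroups by order — order 1: 1; order 2: 3; order 3: 1; order 4: 2; order 6: 3; order 12: 2.
Total: 12.

12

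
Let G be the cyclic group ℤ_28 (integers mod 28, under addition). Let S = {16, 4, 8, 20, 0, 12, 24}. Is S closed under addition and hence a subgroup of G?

|S| = 7 divides |G| = 28, consistent with Lagrange.
S contains the identity, every element's inverse is in S, and S is closed under +: it is a subgroup.
In fact S = ⟨16⟩.

Yes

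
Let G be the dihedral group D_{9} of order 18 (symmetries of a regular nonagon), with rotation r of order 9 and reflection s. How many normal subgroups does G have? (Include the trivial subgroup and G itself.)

G has 16 subgroups. Checking conjugation-invariance by order — order 1: 1/1 normal; order 2: 0/9 normal; order 3: 1/1 normal; order 6: 0/3 normal; order 9: 1/1 normal; order 18: 1/1 normal.
Total normal subgroups: 4.

4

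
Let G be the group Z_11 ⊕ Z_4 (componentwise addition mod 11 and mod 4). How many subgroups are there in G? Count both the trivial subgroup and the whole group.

6

|G| = 44, so by Lagrange every subgroup order divides 44. Divisors: 1, 2, 4, 11, 22, 44.
Subgroups by order — order 1: 1; order 2: 1; order 4: 1; order 11: 1; order 22: 1; order 44: 1.
Total: 1 + 1 + 1 + 1 + 1 + 1 = 6.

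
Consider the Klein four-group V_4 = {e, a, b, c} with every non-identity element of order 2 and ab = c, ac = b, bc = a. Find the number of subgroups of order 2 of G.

3

|G| = 4 and 2 | 4, so subgroups of order 2 are possible by Lagrange.
The subgroups of order 2 are: {e, a}; {e, b}; {e, c}.
So G has 3 subgroups of order 2.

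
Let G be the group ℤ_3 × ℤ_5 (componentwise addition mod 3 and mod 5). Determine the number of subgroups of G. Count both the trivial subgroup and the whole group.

4

|G| = 15, so by Lagrange every subgroup order divides 15. Divisors: 1, 3, 5, 15.
Subgroups by order — order 1: 1; order 3: 1; order 5: 1; order 15: 1.
Total: 1 + 1 + 1 + 1 = 4.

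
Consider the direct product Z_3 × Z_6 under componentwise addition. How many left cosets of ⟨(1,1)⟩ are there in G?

3

|⟨(1,1)⟩| = 6 and |G| = 18.
By Lagrange, [G : H] = |G|/|H| = 18/6 = 3.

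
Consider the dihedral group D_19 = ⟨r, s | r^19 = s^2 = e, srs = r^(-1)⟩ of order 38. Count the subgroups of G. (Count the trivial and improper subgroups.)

|G| = 38, so by Lagrange every subgroup order divides 38. Divisors: 1, 2, 19, 38.
Subgroups by order — order 1: 1; order 2: 19; order 19: 1; order 38: 1.
Total: 1 + 19 + 1 + 1 = 22.

22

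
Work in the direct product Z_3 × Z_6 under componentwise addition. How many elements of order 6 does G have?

8

An element (a,b) has order lcm(ord(a), ord(b)); count pairs with lcm equal to 6.
Enumerating gives 8 such elements.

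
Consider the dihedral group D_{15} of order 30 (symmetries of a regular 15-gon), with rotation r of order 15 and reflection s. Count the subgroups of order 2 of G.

15

|G| = 30 and 2 | 30, so subgroups of order 2 are possible by Lagrange.
The subgroups of order 2 are: {e, r^10s}; {e, r^11s}; {e, r^12s}; {e, r^13s}; … (15 in all).
So G has 15 subgroups of order 2.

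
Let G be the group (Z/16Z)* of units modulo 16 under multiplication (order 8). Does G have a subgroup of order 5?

No

5 does not divide |G| = 8, so by Lagrange no subgroup of order 5 exists.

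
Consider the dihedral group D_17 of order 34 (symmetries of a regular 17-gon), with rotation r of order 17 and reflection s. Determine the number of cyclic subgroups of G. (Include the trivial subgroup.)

Each element a generates a cyclic subgroup ⟨a⟩; distinct elements may generate the same one (a cyclic group of order d has φ(d) generators).
Cyclic subgroups by order — order 1: 1; order 2: 17; order 17: 1.
Total: 19.

19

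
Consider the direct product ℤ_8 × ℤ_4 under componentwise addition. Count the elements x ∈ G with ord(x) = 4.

12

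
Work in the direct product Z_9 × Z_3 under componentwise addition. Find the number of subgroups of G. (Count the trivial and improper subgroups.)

10

|G| = 27, so by Lagrange every subgroup order divides 27. Divisors: 1, 3, 9, 27.
Subgroups by order — order 1: 1; order 3: 4; order 9: 4; order 27: 1.
Total: 1 + 4 + 4 + 1 = 10.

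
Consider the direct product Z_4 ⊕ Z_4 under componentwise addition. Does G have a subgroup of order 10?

No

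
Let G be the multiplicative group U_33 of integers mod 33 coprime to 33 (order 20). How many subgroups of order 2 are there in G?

|G| = 20 and 2 | 20, so subgroups of order 2 are possible by Lagrange.
The subgroups of order 2 are: {1, 10}; {1, 23}; {1, 32}.
So G has 3 subgroups of order 2.

3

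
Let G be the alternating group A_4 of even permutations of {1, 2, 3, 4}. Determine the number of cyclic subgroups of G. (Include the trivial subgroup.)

8

Group the elements of G by the cyclic subgroup they generate; each cyclic subgroup of order d accounts for φ(d) elements.
Cyclic subgroups by order — order 1: 1; order 2: 3; order 3: 4.
Total: 8.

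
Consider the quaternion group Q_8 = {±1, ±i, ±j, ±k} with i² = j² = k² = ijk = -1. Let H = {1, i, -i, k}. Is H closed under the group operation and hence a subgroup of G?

k ∈ H but its inverse -k ∉ H, so H is not a subgroup.

No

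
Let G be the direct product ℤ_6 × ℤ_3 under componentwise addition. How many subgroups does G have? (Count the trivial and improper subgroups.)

12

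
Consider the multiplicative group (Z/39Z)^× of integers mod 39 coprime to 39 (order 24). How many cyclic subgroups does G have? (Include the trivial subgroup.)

12

Group the elements of G by the cyclic subgroup they generate; each cyclic subgroup of order d accounts for φ(d) elements.
Cyclic subgroups by order — order 1: 1; order 2: 3; order 3: 1; order 4: 2; order 6: 3; order 12: 2.
Total: 12.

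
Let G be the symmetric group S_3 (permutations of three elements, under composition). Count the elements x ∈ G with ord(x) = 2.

3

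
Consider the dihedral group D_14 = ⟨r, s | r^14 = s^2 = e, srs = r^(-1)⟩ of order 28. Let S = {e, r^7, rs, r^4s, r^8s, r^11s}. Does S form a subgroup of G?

No

|S| = 6 does not divide |G| = 28, so by Lagrange S is not a subgroup.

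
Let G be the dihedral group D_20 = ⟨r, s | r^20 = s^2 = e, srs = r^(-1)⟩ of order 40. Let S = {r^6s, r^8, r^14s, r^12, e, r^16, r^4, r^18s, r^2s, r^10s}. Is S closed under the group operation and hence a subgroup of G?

|S| = 10 divides |G| = 40, consistent with Lagrange.
S contains the identity, every element's inverse is in S, and S is closed under ·: it is a subgroup.

Yes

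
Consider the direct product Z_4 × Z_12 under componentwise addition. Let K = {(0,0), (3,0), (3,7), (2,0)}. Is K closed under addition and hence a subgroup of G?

(3,7) ∈ K but its inverse (1,5) ∉ K, so K is not a subgroup.

No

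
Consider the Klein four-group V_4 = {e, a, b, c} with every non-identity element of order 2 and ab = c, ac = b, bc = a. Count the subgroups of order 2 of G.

3

|G| = 4 and 2 | 4, so subgroups of order 2 are possible by Lagrange.
The subgroups of order 2 are: {e, a}; {e, b}; {e, c}.
So G has 3 subgroups of order 2.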